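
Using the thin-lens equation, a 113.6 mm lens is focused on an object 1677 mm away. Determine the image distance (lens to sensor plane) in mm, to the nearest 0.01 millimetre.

121.85 mm

1/dᵢ = 1/f − 1/dₒ = 1/113.6 − 1/1677 = 0.0082065 mm⁻¹.
dᵢ = 1/0.0082065 ≈ 121.8544 mm.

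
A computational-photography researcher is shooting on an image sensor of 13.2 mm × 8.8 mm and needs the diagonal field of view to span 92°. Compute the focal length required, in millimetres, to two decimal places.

Sensor diagonal = √(13.2² + 8.8²) = √251.6800 ≈ 15.8644 mm.
From α = 2·arctan(d/2f) we get f = d / (2·tan(α/2)).
With d = 15.8644 mm and α/2 = 46°, tan(α/2) ≈ 1.03553, so f ≈ 15.8644 / 2.07106 ≈ 7.6600 mm.

7.66 mm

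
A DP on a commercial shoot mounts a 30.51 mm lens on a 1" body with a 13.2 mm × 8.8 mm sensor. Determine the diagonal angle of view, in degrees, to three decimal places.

29.147°

Sensor diagonal = √(13.2² + 8.8²) = √251.6800 ≈ 15.8644 mm.
Angle of view α = 2·arctan(d/2f) with d = 15.8644 mm and f = 30.51 mm.
d/2f = 0.25999; arctan(0.25999) ≈ 14.5735°, so α ≈ 29.1471°.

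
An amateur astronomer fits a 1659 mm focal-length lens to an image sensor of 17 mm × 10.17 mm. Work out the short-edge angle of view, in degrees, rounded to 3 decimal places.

0.351°

Angle of view α = 2·arctan(h/2f) with h = 10.17 mm and f = 1659 mm.
h/2f = 0.00307; arctan(0.00307) ≈ 0.1756°, so α ≈ 0.3512°.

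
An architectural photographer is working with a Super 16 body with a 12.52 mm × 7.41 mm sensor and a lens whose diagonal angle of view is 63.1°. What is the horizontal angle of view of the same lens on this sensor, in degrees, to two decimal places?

Sensor diagonal = √(12.52² + 7.41²) = √211.6585 ≈ 14.5485 mm.
From the diagonal AOV: f = 14.5485 / (2·tan(31.55°)) = 14.5485 / 1.22800 ≈ 11.8473 mm.
Horizontal AOV = 2·arctan(12.52 / (2 × 11.8473)) = 2·arctan(0.52839) ≈ 55.7032°.

55.70°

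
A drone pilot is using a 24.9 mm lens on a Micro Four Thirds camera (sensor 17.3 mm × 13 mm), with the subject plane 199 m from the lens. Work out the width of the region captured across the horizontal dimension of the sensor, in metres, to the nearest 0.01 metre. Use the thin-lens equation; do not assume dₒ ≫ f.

138.24 m

dₒ: 199 m = 199000 mm.
Similar triangles through the lens centre give W/dₒ = w/dᵢ; with 1/f = 1/dₒ + 1/dᵢ this gives W = w·(dₒ − f)/f.
W = 17.3 mm × (199000 − 24.9) / 24.9 = 17.3 × 7990.9679 ≈ 138243.744 mm = 138.244 m.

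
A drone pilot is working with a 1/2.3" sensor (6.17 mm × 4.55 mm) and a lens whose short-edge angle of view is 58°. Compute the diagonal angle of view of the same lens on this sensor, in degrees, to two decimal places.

From the short-edge AOV: f = 4.55 / (2·tan(29°)) = 4.55 / 1.10862 ≈ 4.1042 mm.
Sensor diagonal = √(6.17² + 4.55²) = √58.7714 ≈ 7.6663 mm.
Diagonal AOV = 2·arctan(7.6663 / (2 × 4.1042)) = 2·arctan(0.93395) ≈ 86.0879°.

86.09°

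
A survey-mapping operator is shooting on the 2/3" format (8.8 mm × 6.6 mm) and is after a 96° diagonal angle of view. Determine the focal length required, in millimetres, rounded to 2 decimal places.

Sensor diagonal = √(8.8² + 6.6²) = √121.0000 ≈ 11.0000 mm.
From α = 2·arctan(d/2f) we get f = d / (2·tan(α/2)).
With d = 11.0000 mm and α/2 = 48°, tan(α/2) ≈ 1.11061, so f ≈ 11.0000 / 2.22123 ≈ 4.9522 mm.

4.95 mm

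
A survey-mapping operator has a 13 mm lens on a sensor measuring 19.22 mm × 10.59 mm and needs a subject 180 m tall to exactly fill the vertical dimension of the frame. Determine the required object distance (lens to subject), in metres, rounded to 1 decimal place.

W: 180 m = 180000 mm.
Magnification m = h/W = dᵢ/dₒ; combined with 1/f = 1/dₒ + 1/dᵢ this gives dₒ = f·(1 + W/h).
dₒ = 13 mm × (1 + 180000/10.59) = 13 × 16998.1671 ≈ 220976.173 mm = 220.976 m.

221.0 m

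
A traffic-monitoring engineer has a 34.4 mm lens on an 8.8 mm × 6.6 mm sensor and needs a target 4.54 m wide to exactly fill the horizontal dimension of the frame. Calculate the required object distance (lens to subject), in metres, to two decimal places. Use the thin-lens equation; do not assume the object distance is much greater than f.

17.78 m

W: 4.54 m = 4540 mm.
Magnification m = w/W = dᵢ/dₒ; combined with 1/f = 1/dₒ + 1/dᵢ this gives dₒ = f·(1 + W/w).
dₒ = 34.4 mm × (1 + 4540/8.8) = 34.4 × 516.9091 ≈ 17781.673 mm = 17.7817 m.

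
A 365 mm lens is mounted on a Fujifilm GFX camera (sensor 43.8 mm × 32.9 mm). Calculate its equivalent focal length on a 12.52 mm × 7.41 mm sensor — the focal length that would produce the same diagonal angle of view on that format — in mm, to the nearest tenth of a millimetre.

Sensor diagonal = √(43.8² + 32.9²) = √3000.8500 ≈ 54.7800 mm.
Sensor diagonal = √(12.52² + 7.41²) = √211.6585 ≈ 14.5485 mm.
Equal angle of view means equal diagonal/f ratio, so f₂ = f₁ · (diagonal₂/diagonal₁) = 365 × 14.5485/54.7800.
f₂ = 365 × 0.26558 ≈ 96.937 mm.

96.9 mm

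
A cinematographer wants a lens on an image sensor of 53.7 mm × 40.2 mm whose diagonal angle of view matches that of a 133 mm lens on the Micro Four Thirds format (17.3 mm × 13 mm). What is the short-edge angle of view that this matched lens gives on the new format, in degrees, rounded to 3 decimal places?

5.582°

Sensor diagonal = √(17.3² + 13²) = √468.2900 ≈ 21.6400 mm.
Sensor diagonal = √(53.7² + 40.2²) = √4499.7300 ≈ 67.0800 mm.
Equal diagonal AOV ⇒ f₂ = f₁ · 67.0800/21.6400 = 133 × 3.09982 ≈ 412.2754 mm.
Short-edge AOV on the new format = 2·arctan(40.2 / (2 × 412.2754)) = 2·arctan(0.04875) ≈ 5.5824°.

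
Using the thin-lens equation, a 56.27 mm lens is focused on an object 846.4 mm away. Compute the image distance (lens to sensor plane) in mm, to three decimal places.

60.277 mm

1/dᵢ = 1/f − 1/dₒ = 1/56.27 − 1/846.4 = 0.0165900 mm⁻¹.
dᵢ = 1/0.0165900 ≈ 60.2773 mm.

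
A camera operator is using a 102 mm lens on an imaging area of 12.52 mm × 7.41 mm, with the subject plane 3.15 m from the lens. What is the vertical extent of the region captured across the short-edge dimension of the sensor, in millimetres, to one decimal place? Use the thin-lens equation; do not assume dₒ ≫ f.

dₒ: 3.15 m = 3150 mm.
Similar triangles through the lens centre give W/dₒ = h/dᵢ; with 1/f = 1/dₒ + 1/dᵢ this gives W = h·(dₒ − f)/f.
W = 7.41 mm × (3150 − 102) / 102 = 7.41 × 29.8824 ≈ 221.428 mm.

221.4 mm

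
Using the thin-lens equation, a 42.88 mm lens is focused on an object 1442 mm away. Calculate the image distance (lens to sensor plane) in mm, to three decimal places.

44.194 mm

1/dᵢ = 1/f − 1/dₒ = 1/42.88 − 1/1442 = 0.0226274 mm⁻¹.
dᵢ = 1/0.0226274 ≈ 44.1942 mm.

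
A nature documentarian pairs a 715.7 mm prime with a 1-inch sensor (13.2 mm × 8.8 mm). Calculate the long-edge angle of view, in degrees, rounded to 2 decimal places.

Angle of view α = 2·arctan(w/2f) with w = 13.2 mm and f = 715.7 mm.
w/2f = 0.00922; arctan(0.00922) ≈ 0.5284°, so α ≈ 1.0567°.

1.06°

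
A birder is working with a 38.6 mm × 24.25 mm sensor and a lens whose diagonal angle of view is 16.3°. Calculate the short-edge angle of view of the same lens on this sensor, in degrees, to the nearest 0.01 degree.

8.71°

Sensor diagonal = √(38.6² + 24.25²) = √2078.0225 ≈ 45.5853 mm.
From the diagonal AOV: f = 45.5853 / (2·tan(8.15°)) = 45.5853 / 0.28642 ≈ 159.1539 mm.
Short-edge AOV = 2·arctan(24.25 / (2 × 159.1539)) = 2·arctan(0.07618) ≈ 8.7132°.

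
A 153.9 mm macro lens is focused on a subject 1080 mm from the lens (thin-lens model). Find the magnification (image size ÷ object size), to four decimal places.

Thin lens: 1/f = 1/dₒ + 1/dᵢ → 1/dᵢ = 1/153.9 − 1/1080 = 0.0055718 mm⁻¹, so dᵢ ≈ 179.4752 mm.
Magnification m = dᵢ/dₒ = 179.4752/1080 ≈ 0.16618.

0.1662×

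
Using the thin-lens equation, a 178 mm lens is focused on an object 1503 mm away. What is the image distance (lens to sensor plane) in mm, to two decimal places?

1/dᵢ = 1/f − 1/dₒ = 1/178 − 1/1503 = 0.0049526 mm⁻¹.
dᵢ = 1/0.0049526 ≈ 201.9125 mm.

201.91 mm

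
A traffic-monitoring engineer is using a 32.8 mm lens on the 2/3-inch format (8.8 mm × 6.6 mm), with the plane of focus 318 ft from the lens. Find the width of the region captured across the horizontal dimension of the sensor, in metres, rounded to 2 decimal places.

dₒ: 318 ft × 304.8 mm/ft = 96926.40 mm.
Similar triangles through the lens centre give W/dₒ = w/dᵢ; with 1/f = 1/dₒ + 1/dᵢ this gives W = w·(dₒ − f)/f.
W = 8.8 mm × (96926.4 − 32.8) / 32.8 = 8.8 × 2954.0731 ≈ 25995.843 mm = 25.9958 m.

26.00 m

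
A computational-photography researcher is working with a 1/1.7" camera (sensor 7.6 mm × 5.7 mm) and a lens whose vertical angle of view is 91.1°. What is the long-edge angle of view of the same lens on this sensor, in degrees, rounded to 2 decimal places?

From the vertical AOV: f = 5.7 / (2·tan(45.55°)) = 5.7 / 2.03877 ≈ 2.7958 mm.
Long-edge AOV = 2·arctan(7.6 / (2 × 2.7958)) = 2·arctan(1.35918) ≈ 107.3134°.

107.31°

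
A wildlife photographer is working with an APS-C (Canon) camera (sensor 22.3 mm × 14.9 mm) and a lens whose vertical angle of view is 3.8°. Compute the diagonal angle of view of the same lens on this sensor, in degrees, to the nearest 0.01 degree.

From the vertical AOV: f = 14.9 / (2·tan(1.9°)) = 14.9 / 0.06635 ≈ 224.5774 mm.
Sensor diagonal = √(22.3² + 14.9²) = √719.3000 ≈ 26.8198 mm.
Diagonal AOV = 2·arctan(26.8198 / (2 × 224.5774)) = 2·arctan(0.05971) ≈ 6.8343°.

6.83°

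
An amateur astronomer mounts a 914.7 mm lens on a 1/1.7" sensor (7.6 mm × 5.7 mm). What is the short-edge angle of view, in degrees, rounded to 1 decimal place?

Angle of view α = 2·arctan(h/2f) with h = 5.7 mm and f = 914.7 mm.
h/2f = 0.00312; arctan(0.00312) ≈ 0.1785°, so α ≈ 0.3570°.

0.4°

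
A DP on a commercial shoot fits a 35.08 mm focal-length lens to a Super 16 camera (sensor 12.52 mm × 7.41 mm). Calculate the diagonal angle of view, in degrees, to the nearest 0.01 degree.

23.43°

Sensor diagonal = √(12.52² + 7.41²) = √211.6585 ≈ 14.5485 mm.
Angle of view α = 2·arctan(d/2f) with d = 14.5485 mm and f = 35.08 mm.
d/2f = 0.20736; arctan(0.20736) ≈ 11.7149°, so α ≈ 23.4298°.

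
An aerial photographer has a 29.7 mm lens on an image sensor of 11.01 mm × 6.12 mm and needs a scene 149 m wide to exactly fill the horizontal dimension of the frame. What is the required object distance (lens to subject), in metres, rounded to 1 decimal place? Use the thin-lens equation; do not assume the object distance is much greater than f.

402.0 m

W: 149 m = 149000 mm.
Magnification m = w/W = dᵢ/dₒ; combined with 1/f = 1/dₒ + 1/dᵢ this gives dₒ = f·(1 + W/w).
dₒ = 29.7 mm × (1 + 149000/11.01) = 29.7 × 13534.1517 ≈ 401964.305 mm = 401.964 m.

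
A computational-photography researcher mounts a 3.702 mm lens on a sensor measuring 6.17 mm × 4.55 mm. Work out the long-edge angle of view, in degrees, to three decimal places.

79.611°

Angle of view α = 2·arctan(w/2f) with w = 6.17 mm and f = 3.702 mm.
w/2f = 0.83333; arctan(0.83333) ≈ 39.8056°, so α ≈ 79.6111°.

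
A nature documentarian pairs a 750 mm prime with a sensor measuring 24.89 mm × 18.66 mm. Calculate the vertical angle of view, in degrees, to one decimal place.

Angle of view α = 2·arctan(h/2f) with h = 18.66 mm and f = 750 mm.
h/2f = 0.01244; arctan(0.01244) ≈ 0.7127°, so α ≈ 1.4254°.

1.4°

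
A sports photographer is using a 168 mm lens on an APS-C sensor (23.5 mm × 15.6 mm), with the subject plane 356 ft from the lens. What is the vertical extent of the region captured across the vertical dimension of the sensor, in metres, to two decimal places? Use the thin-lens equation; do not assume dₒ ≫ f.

dₒ: 356 ft × 304.8 mm/ft = 108508.80 mm.
Similar triangles through the lens centre give W/dₒ = h/dᵢ; with 1/f = 1/dₒ + 1/dᵢ this gives W = h·(dₒ − f)/f.
W = 15.6 mm × (108509 − 168) / 168 = 15.6 × 644.8857 ≈ 10060.217 mm = 10.0602 m.

10.06 m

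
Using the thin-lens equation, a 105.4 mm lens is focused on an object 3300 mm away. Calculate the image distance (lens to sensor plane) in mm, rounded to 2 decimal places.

108.88 mm

1/dᵢ = 1/f − 1/dₒ = 1/105.4 − 1/3300 = 0.0091846 mm⁻¹.
dᵢ = 1/0.0091846 ≈ 108.8775 mm.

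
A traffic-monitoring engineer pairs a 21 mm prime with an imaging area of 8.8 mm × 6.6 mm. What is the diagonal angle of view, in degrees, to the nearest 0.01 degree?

Sensor diagonal = √(8.8² + 6.6²) = √121.0000 ≈ 11.0000 mm.
Angle of view α = 2·arctan(d/2f) with d = 11.0000 mm and f = 21 mm.
d/2f = 0.26190; arctan(0.26190) ≈ 14.6764°, so α ≈ 29.3528°.

29.35°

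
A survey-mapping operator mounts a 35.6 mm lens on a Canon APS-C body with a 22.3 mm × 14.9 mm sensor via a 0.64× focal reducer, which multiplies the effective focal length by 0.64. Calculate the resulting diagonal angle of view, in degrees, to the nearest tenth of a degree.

Effective focal length f = 35.6 × 0.64 = 22.784 mm.
Sensor diagonal = √(22.3² + 14.9²) = √719.3000 ≈ 26.8198 mm.
α = 2·arctan(26.820 / (2 × 22.784)) = 2·arctan(0.58857) ≈ 60.9592°.

61.0°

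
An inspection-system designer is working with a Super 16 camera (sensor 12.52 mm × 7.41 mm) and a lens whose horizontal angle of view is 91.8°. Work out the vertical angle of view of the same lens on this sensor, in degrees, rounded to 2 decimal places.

62.83°

From the horizontal AOV: f = 12.52 / (2·tan(45.9°)) = 12.52 / 2.06384 ≈ 6.0664 mm.
Vertical AOV = 2·arctan(7.41 / (2 × 6.0664)) = 2·arctan(0.61074) ≈ 62.8286°.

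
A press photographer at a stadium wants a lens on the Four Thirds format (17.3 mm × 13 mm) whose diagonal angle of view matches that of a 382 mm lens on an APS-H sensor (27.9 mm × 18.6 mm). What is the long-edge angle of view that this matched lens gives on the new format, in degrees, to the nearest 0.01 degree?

Sensor diagonal = √(27.9² + 18.6²) = √1124.3700 ≈ 33.5316 mm.
Sensor diagonal = √(17.3² + 13²) = √468.2900 ≈ 21.6400 mm.
Equal diagonal AOV ⇒ f₂ = f₁ · 21.6400/33.5316 = 382 × 0.64536 ≈ 246.5280 mm.
Long-edge AOV on the new format = 2·arctan(17.3 / (2 × 246.5280)) = 2·arctan(0.03509) ≈ 4.0191°.

4.02°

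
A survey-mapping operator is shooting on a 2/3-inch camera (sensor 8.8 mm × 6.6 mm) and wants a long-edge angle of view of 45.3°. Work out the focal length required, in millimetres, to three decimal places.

10.544 mm

From α = 2·arctan(w/2f) we get f = w / (2·tan(α/2)).
With w = 8.8 mm and α/2 = 22.65°, tan(α/2) ≈ 0.41728, so f ≈ 8.8 / 0.83457 ≈ 10.5444 mm.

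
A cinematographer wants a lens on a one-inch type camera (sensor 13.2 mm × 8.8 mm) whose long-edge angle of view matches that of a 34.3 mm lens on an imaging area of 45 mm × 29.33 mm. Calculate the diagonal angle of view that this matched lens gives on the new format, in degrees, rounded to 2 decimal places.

Equal long-edge AOV ⇒ f₂ = f₁ · 13.2/45 = 34.3 × 0.29333 ≈ 10.0613 mm.
Sensor diagonal = √(13.2² + 8.8²) = √251.6800 ≈ 15.8644 mm.
Diagonal AOV on the new format = 2·arctan(15.8644 / (2 × 10.0613)) = 2·arctan(0.78839) ≈ 76.5035°.

76.50°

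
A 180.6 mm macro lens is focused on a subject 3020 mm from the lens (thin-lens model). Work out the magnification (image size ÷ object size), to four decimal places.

0.0636×

Thin lens: 1/f = 1/dₒ + 1/dᵢ → 1/dᵢ = 1/180.6 − 1/3020 = 0.0052060 mm⁻¹, so dᵢ ≈ 192.0871 mm.
Magnification m = dᵢ/dₒ = 192.0871/3020 ≈ 0.06360.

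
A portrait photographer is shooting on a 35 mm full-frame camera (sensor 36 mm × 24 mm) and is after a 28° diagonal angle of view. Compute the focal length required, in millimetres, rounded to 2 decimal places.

Sensor diagonal = √(36² + 24²) = √1872.0000 ≈ 43.2666 mm.
From α = 2·arctan(d/2f) we get f = d / (2·tan(α/2)).
With d = 43.2666 mm and α/2 = 14°, tan(α/2) ≈ 0.24933, so f ≈ 43.2666 / 0.49866 ≈ 86.7665 mm.

86.77 mm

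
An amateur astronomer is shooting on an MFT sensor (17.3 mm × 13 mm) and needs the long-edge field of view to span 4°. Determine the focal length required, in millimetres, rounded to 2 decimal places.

247.70 mm

From α = 2·arctan(w/2f) we get f = w / (2·tan(α/2)).
With w = 17.3 mm and α/2 = 2°, tan(α/2) ≈ 0.03492, so f ≈ 17.3 / 0.06984 ≈ 247.7036 mm.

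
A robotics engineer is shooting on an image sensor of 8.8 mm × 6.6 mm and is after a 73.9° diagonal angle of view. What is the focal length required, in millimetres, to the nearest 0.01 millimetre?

7.31 mm

Sensor diagonal = √(8.8² + 6.6²) = √121.0000 ≈ 11.0000 mm.
From α = 2·arctan(d/2f) we get f = d / (2·tan(α/2)).
With d = 11.0000 mm and α/2 = 36.95°, tan(α/2) ≈ 0.75219, so f ≈ 11.0000 / 1.50437 ≈ 7.3120 mm.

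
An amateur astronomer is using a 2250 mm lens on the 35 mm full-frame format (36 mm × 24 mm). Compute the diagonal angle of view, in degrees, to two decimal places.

1.10°

Sensor diagonal = √(36² + 24²) = √1872.0000 ≈ 43.2666 mm.
Angle of view α = 2·arctan(d/2f) with d = 43.2666 mm and f = 2250 mm.
d/2f = 0.00961; arctan(0.00961) ≈ 0.5509°, so α ≈ 1.1017°.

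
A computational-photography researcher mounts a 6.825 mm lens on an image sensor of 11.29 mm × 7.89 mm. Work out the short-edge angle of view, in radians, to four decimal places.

1.0482 rad

Angle of view α = 2·arctan(h/2f) with h = 7.89 mm and f = 6.825 mm.
h/2f = 0.57802; arctan(0.57802) ≈ 0.5241 rad, so α ≈ 1.0482 rad.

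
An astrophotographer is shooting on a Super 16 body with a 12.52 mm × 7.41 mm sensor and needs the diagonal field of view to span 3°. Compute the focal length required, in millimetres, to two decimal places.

Sensor diagonal = √(12.52² + 7.41²) = √211.6585 ≈ 14.5485 mm.
From α = 2·arctan(d/2f) we get f = d / (2·tan(α/2)).
With d = 14.5485 mm and α/2 = 1.5°, tan(α/2) ≈ 0.02619, so f ≈ 14.5485 / 0.05237 ≈ 277.7922 mm.

277.79 mm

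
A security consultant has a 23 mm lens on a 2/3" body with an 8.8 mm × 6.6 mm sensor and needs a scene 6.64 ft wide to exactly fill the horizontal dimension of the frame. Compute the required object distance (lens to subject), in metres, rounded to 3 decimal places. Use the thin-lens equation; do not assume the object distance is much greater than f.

5.313 m

W: 6.64 ft × 304.8 mm/ft = 2023.87 mm.
Magnification m = w/W = dᵢ/dₒ; combined with 1/f = 1/dₒ + 1/dᵢ this gives dₒ = f·(1 + W/w).
dₒ = 23 mm × (1 + 2023.87/8.8) = 23 × 230.9854 ≈ 5312.665 mm = 5.31267 m.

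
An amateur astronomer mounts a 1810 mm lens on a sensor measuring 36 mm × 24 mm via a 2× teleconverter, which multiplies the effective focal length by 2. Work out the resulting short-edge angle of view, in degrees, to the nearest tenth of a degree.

0.4°

Effective focal length f = 1810 × 2 = 3620 mm.
α = 2·arctan(24 / (2 × 3620)) = 2·arctan(0.00331) ≈ 0.3799°.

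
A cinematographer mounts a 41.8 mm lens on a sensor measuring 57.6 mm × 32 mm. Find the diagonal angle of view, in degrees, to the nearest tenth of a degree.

Sensor diagonal = √(57.6² + 32²) = √4341.7600 ≈ 65.8920 mm.
Angle of view α = 2·arctan(d/2f) with d = 65.8920 mm and f = 41.8 mm.
d/2f = 0.78818; arctan(0.78818) ≈ 38.2446°, so α ≈ 76.4891°.

76.5°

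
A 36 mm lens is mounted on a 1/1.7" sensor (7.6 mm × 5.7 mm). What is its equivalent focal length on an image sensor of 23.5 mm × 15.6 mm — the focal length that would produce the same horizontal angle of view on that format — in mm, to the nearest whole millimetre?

Equal angle of view means equal width/f ratio, so f₂ = f₁ · (width₂/width₁) = 36 × 23.5/7.6.
f₂ = 36 × 3.09211 ≈ 111.316 mm.

111 mm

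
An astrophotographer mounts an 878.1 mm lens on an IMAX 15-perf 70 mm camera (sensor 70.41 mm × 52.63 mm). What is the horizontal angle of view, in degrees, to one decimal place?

Angle of view α = 2·arctan(w/2f) with w = 70.41 mm and f = 878.1 mm.
w/2f = 0.04009; arctan(0.04009) ≈ 2.2959°, so α ≈ 4.5918°.

4.6°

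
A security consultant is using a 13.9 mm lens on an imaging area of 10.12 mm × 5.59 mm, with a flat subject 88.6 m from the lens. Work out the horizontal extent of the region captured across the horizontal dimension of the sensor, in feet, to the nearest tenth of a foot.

dₒ: 88.6 m = 88600 mm.
Similar triangles through the lens centre give W/dₒ = w/dᵢ; with 1/f = 1/dₒ + 1/dᵢ this gives W = w·(dₒ − f)/f.
W = 10.12 mm × (88600 − 13.9) / 13.9 = 10.12 × 6373.1007 ≈ 64495.779 mm = 64495.779/304.8 ft = 211.6 ft.

211.6 ft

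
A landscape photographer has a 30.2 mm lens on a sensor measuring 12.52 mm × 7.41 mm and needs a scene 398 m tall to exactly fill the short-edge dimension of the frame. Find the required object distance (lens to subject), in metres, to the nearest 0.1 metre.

1622.1 m

W: 398 m = 398000 mm.
Magnification m = h/W = dᵢ/dₒ; combined with 1/f = 1/dₒ + 1/dᵢ this gives dₒ = f·(1 + W/h).
dₒ = 30.2 mm × (1 + 398000/7.41) = 30.2 × 53712.2011 ≈ 1622108.473 mm = 1622.11 m.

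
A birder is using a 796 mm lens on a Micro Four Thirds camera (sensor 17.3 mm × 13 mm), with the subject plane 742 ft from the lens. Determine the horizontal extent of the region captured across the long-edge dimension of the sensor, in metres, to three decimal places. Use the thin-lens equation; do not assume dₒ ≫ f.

4.898 m

dₒ: 742 ft × 304.8 mm/ft = 226161.59 mm.
Similar triangles through the lens centre give W/dₒ = w/dᵢ; with 1/f = 1/dₒ + 1/dᵢ this gives W = w·(dₒ − f)/f.
W = 17.3 mm × (226162 − 796) / 796 = 17.3 × 283.1226 ≈ 4898.021 mm = 4.89802 m.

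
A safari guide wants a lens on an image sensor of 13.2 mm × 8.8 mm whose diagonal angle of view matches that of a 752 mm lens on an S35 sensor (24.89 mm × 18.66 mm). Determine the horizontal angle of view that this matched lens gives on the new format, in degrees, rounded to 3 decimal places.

1.972°

Sensor diagonal = √(24.89² + 18.66²) = √967.7077 ≈ 31.1080 mm.
Sensor diagonal = √(13.2² + 8.8²) = √251.6800 ≈ 15.8644 mm.
Equal diagonal AOV ⇒ f₂ = f₁ · 15.8644/31.1080 = 752 × 0.50998 ≈ 383.5042 mm.
Horizontal AOV on the new format = 2·arctan(13.2 / (2 × 383.5042)) = 2·arctan(0.01721) ≈ 1.9719°.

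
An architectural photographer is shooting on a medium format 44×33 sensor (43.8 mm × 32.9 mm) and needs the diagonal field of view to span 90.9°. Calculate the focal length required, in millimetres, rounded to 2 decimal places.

26.96 mm

Sensor diagonal = √(43.8² + 32.9²) = √3000.8500 ≈ 54.7800 mm.
From α = 2·arctan(d/2f) we get f = d / (2·tan(α/2)).
With d = 54.7800 mm and α/2 = 45.45°, tan(α/2) ≈ 1.01583, so f ≈ 54.7800 / 2.03167 ≈ 26.9631 mm.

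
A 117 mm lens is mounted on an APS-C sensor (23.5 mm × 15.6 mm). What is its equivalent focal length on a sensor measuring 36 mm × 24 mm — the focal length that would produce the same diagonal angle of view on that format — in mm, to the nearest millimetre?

Sensor diagonal = √(23.5² + 15.6²) = √795.6100 ≈ 28.2066 mm.
Sensor diagonal = √(36² + 24²) = √1872.0000 ≈ 43.2666 mm.
Equal angle of view means equal diagonal/f ratio, so f₂ = f₁ · (diagonal₂/diagonal₁) = 117 × 43.2666/28.2066.
f₂ = 117 × 1.53392 ≈ 179.469 mm.

179 mm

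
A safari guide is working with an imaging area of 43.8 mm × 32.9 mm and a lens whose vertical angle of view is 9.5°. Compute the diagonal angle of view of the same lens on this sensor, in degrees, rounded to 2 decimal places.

From the vertical AOV: f = 32.9 / (2·tan(4.75°)) = 32.9 / 0.16619 ≈ 197.9695 mm.
Sensor diagonal = √(43.8² + 32.9²) = √3000.8500 ≈ 54.7800 mm.
Diagonal AOV = 2·arctan(54.7800 / (2 × 197.9695)) = 2·arctan(0.13835) ≈ 15.7543°.

15.75°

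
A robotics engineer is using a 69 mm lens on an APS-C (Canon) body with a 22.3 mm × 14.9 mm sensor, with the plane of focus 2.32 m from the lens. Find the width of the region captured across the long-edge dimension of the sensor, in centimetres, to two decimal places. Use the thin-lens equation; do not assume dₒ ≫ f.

dₒ: 2.32 m = 2320 mm.
Similar triangles through the lens centre give W/dₒ = w/dᵢ; with 1/f = 1/dₒ + 1/dᵢ this gives W = w·(dₒ − f)/f.
W = 22.3 mm × (2320 − 69) / 69 = 22.3 × 32.6232 ≈ 727.497 mm = 72.7497 cm.

72.75 cm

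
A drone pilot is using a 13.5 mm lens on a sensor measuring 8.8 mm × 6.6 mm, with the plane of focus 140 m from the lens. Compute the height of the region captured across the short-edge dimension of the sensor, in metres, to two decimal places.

dₒ: 140 m = 140000 mm.
Similar triangles through the lens centre give W/dₒ = h/dᵢ; with 1/f = 1/dₒ + 1/dᵢ this gives W = h·(dₒ − f)/f.
W = 6.6 mm × (140000 − 13.5) / 13.5 = 6.6 × 10369.3704 ≈ 68437.844 mm = 68.4378 m.

68.44 m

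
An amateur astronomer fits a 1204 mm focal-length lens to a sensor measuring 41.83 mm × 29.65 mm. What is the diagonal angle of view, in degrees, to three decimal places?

2.440°

Sensor diagonal = √(41.83² + 29.65²) = √2628.8714 ≈ 51.2725 mm.
Angle of view α = 2·arctan(d/2f) with d = 51.2725 mm and f = 1204 mm.
d/2f = 0.02129; arctan(0.02129) ≈ 1.2198°, so α ≈ 2.4396°.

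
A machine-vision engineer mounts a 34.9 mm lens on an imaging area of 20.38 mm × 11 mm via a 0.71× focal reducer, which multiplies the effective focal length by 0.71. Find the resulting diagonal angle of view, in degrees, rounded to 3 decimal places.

Effective focal length f = 34.9 × 0.71 = 24.779 mm.
Sensor diagonal = √(20.38² + 11²) = √536.3444 ≈ 23.1591 mm.
α = 2·arctan(23.159 / (2 × 24.779)) = 2·arctan(0.46731) ≈ 50.0946°.

50.095°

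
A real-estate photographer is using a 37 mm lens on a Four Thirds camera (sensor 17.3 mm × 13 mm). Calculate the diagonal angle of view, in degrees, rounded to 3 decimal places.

Sensor diagonal = √(17.3² + 13²) = √468.2900 ≈ 21.6400 mm.
Angle of view α = 2·arctan(d/2f) with d = 21.6400 mm and f = 37 mm.
d/2f = 0.29243; arctan(0.29243) ≈ 16.3006°, so α ≈ 32.6013°.

32.601°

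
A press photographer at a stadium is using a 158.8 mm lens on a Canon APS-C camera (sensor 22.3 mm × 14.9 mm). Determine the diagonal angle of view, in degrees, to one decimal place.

9.7°

Sensor diagonal = √(22.3² + 14.9²) = √719.3000 ≈ 26.8198 mm.
Angle of view α = 2·arctan(d/2f) with d = 26.8198 mm and f = 158.8 mm.
d/2f = 0.08445; arctan(0.08445) ≈ 4.8269°, so α ≈ 9.6538°.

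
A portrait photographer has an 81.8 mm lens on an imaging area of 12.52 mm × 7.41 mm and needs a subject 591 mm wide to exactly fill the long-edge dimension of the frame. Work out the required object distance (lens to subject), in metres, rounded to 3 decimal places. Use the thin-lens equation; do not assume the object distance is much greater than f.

Magnification m = w/W = dᵢ/dₒ; combined with 1/f = 1/dₒ + 1/dᵢ this gives dₒ = f·(1 + W/w).
dₒ = 81.8 mm × (1 + 591/12.52) = 81.8 × 48.2045 ≈ 3943.126 mm = 3.94313 m.

3.943 m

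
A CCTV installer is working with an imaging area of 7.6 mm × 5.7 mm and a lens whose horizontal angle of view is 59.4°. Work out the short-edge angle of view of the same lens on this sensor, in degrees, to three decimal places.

From the horizontal AOV: f = 7.6 / (2·tan(29.7°)) = 7.6 / 1.14078 ≈ 6.6621 mm.
Short-edge AOV = 2·arctan(5.7 / (2 × 6.6621)) = 2·arctan(0.42779) ≈ 46.3217°.

46.322°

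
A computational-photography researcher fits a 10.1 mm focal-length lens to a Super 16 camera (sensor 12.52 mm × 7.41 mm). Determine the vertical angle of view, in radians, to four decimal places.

0.7032 rad

Angle of view α = 2·arctan(h/2f) with h = 7.41 mm and f = 10.1 mm.
h/2f = 0.36683; arctan(0.36683) ≈ 0.3516 rad, so α ≈ 0.7032 rad.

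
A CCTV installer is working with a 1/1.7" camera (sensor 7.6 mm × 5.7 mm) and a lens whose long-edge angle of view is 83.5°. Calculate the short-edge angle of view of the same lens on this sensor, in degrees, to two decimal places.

From the long-edge AOV: f = 7.6 / (2·tan(41.75°)) = 7.6 / 1.78507 ≈ 4.2575 mm.
Short-edge AOV = 2·arctan(5.7 / (2 × 4.2575)) = 2·arctan(0.66940) ≈ 67.5968°.

67.60°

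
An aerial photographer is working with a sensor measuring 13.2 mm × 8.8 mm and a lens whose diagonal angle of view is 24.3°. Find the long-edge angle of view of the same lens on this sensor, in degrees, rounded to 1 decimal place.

Sensor diagonal = √(13.2² + 8.8²) = √251.6800 ≈ 15.8644 mm.
From the diagonal AOV: f = 15.8644 / (2·tan(12.15°)) = 15.8644 / 0.43059 ≈ 36.8436 mm.
Long-edge AOV = 2·arctan(13.2 / (2 × 36.8436)) = 2·arctan(0.17914) ≈ 20.3120°.

20.3°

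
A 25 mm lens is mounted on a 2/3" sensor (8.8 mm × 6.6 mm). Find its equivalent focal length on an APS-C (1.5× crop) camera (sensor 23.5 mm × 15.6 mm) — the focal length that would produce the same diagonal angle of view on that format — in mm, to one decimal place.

64.1 mm

Sensor diagonal = √(8.8² + 6.6²) = √121.0000 ≈ 11.0000 mm.
Sensor diagonal = √(23.5² + 15.6²) = √795.6100 ≈ 28.2066 mm.
Equal angle of view means equal diagonal/f ratio, so f₂ = f₁ · (diagonal₂/diagonal₁) = 25 × 28.2066/11.0000.
f₂ = 25 × 2.56423 ≈ 64.106 mm.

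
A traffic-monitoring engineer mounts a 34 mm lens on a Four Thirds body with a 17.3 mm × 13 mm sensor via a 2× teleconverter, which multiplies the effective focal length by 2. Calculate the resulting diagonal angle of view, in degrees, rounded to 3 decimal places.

Effective focal length f = 34 × 2 = 68 mm.
Sensor diagonal = √(17.3² + 13²) = √468.2900 ≈ 21.6400 mm.
α = 2·arctan(21.640 / (2 × 68)) = 2·arctan(0.15912) ≈ 18.0820°.

18.082°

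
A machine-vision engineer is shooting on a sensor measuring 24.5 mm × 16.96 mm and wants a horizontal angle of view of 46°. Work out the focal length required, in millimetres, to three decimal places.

28.859 mm

From α = 2·arctan(w/2f) we get f = w / (2·tan(α/2)).
With w = 24.5 mm and α/2 = 23°, tan(α/2) ≈ 0.42447, so f ≈ 24.5 / 0.84895 ≈ 28.8592 mm.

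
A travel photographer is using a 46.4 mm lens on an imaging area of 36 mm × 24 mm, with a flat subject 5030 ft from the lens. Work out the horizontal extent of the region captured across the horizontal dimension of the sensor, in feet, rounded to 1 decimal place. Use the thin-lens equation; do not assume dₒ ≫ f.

3902.5 ft

dₒ: 5030 ft × 304.8 mm/ft = 1533143.95 mm.
Similar triangles through the lens centre give W/dₒ = w/dᵢ; with 1/f = 1/dₒ + 1/dᵢ this gives W = w·(dₒ − f)/f.
W = 36 mm × (1.53314e+06 − 46.4) / 46.4 = 36 × 33040.8955 ≈ 1189472.238 mm = 1189472.238/304.8 ft = 3902.47 ft.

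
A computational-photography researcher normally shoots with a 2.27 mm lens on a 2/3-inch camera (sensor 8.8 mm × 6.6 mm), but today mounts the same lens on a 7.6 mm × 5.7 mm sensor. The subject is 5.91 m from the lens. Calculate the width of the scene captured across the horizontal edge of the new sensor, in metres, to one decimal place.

19.8 m

The focal length stays 2.27 mm; the relevant sensor dimension is now w = 7.6 mm. Object distance dₒ = 5.91 m = 5910 mm.
Thin-lens field width W = w·(dₒ − f)/f = 7.6 × (5910 − 2.27)/2.27 ≈ 19779.184 mm = 19.7792 m.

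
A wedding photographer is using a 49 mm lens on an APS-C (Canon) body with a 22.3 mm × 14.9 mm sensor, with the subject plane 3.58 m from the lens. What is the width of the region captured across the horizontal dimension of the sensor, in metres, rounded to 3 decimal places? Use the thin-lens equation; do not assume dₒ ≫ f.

1.607 m

dₒ: 3.58 m = 3580 mm.
Similar triangles through the lens centre give W/dₒ = w/dᵢ; with 1/f = 1/dₒ + 1/dᵢ this gives W = w·(dₒ − f)/f.
W = 22.3 mm × (3580 − 49) / 49 = 22.3 × 72.0612 ≈ 1606.965 mm = 1.60697 m.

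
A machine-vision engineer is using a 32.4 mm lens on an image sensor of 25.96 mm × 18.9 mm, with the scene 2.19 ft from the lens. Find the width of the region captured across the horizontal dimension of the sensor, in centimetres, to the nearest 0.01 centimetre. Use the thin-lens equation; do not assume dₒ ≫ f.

dₒ: 2.19 ft × 304.8 mm/ft = 667.51 mm.
Similar triangles through the lens centre give W/dₒ = w/dᵢ; with 1/f = 1/dₒ + 1/dᵢ this gives W = w·(dₒ − f)/f.
W = 25.96 mm × (667.512 − 32.4) / 32.4 = 25.96 × 19.6022 ≈ 508.874 mm = 50.8874 cm.

50.89 cm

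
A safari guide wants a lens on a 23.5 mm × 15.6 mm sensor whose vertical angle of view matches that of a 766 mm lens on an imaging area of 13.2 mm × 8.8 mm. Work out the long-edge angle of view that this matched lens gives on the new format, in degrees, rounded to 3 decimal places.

0.992°

Equal vertical AOV ⇒ f₂ = f₁ · 15.6/8.8 = 766 × 1.77273 ≈ 1357.9091 mm.
Long-edge AOV on the new format = 2·arctan(23.5 / (2 × 1357.9091)) = 2·arctan(0.00865) ≈ 0.9915°.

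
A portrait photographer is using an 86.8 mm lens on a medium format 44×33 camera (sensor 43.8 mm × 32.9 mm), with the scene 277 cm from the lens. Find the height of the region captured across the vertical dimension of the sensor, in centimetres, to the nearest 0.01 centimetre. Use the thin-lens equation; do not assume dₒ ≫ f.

101.70 cm

dₒ: 277 cm = 2770 mm.
Similar triangles through the lens centre give W/dₒ = h/dᵢ; with 1/f = 1/dₒ + 1/dᵢ this gives W = h·(dₒ − f)/f.
W = 32.9 mm × (2770 − 86.8) / 86.8 = 32.9 × 30.9124 ≈ 1017.019 mm = 101.702 cm.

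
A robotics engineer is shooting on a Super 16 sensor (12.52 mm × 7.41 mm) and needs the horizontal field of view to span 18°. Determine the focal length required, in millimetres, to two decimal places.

From α = 2·arctan(w/2f) we get f = w / (2·tan(α/2)).
With w = 12.52 mm and α/2 = 9°, tan(α/2) ≈ 0.15838, so f ≈ 12.52 / 0.31677 ≈ 39.5241 mm.

39.52 mm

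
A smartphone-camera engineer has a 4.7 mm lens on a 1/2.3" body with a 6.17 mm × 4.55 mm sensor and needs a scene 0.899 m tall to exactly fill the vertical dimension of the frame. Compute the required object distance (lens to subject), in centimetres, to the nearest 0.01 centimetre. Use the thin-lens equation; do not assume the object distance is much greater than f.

93.33 cm

W: 0.899 m = 899 mm.
Magnification m = h/W = dᵢ/dₒ; combined with 1/f = 1/dₒ + 1/dᵢ this gives dₒ = f·(1 + W/h).
dₒ = 4.7 mm × (1 + 899/4.55) = 4.7 × 198.5824 ≈ 933.337 mm = 93.3337 cm.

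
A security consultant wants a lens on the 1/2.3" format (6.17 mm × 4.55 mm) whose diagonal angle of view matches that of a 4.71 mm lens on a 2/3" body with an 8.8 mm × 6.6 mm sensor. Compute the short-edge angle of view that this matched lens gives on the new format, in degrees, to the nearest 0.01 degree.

Sensor diagonal = √(8.8² + 6.6²) = √121.0000 ≈ 11.0000 mm.
Sensor diagonal = √(6.17² + 4.55²) = √58.7714 ≈ 7.6663 mm.
Equal diagonal AOV ⇒ f₂ = f₁ · 7.6663/11.0000 = 4.71 × 0.69693 ≈ 3.2825 mm.
Short-edge AOV on the new format = 2·arctan(4.55 / (2 × 3.2825)) = 2·arctan(0.69306) ≈ 69.4485°.

69.45°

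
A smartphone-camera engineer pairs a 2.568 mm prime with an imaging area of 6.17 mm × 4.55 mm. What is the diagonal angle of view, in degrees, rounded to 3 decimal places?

112.360°

Sensor diagonal = √(6.17² + 4.55²) = √58.7714 ≈ 7.6663 mm.
Angle of view α = 2·arctan(d/2f) with d = 7.6663 mm and f = 2.568 mm.
d/2f = 1.49265; arctan(1.49265) ≈ 56.1799°, so α ≈ 112.3598°.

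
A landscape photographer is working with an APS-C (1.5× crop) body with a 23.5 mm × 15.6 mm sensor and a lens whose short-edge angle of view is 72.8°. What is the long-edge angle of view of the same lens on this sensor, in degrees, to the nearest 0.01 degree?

From the short-edge AOV: f = 15.6 / (2·tan(36.4°)) = 15.6 / 1.47453 ≈ 10.5797 mm.
Long-edge AOV = 2·arctan(23.5 / (2 × 10.5797)) = 2·arctan(1.11062) ≈ 96.0005°.

96.00°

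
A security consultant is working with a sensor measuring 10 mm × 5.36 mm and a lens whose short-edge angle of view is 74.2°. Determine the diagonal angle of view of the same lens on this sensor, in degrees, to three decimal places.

116.018°

From the short-edge AOV: f = 5.36 / (2·tan(37.1°)) = 5.36 / 1.51259 ≈ 3.5436 mm.
Sensor diagonal = √(10² + 5.36²) = √128.7296 ≈ 11.3459 mm.
Diagonal AOV = 2·arctan(11.3459 / (2 × 3.5436)) = 2·arctan(1.60090) ≈ 116.0183°.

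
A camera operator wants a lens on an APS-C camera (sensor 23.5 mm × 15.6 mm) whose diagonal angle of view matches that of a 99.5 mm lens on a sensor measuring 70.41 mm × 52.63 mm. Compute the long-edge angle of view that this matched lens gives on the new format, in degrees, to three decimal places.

Sensor diagonal = √(70.41² + 52.63²) = √7727.4850 ≈ 87.9061 mm.
Sensor diagonal = √(23.5² + 15.6²) = √795.6100 ≈ 28.2066 mm.
Equal diagonal AOV ⇒ f₂ = f₁ · 28.2066/87.9061 = 99.5 × 0.32087 ≈ 31.9267 mm.
Long-edge AOV on the new format = 2·arctan(23.5 / (2 × 31.9267)) = 2·arctan(0.36803) ≈ 40.4103°.

40.410°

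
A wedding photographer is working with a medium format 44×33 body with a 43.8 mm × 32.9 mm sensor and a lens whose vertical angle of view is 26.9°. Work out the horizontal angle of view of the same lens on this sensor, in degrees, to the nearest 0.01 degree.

From the vertical AOV: f = 32.9 / (2·tan(13.45°)) = 32.9 / 0.47831 ≈ 68.7836 mm.
Horizontal AOV = 2·arctan(43.8 / (2 × 68.7836)) = 2·arctan(0.31839) ≈ 35.3219°.

35.32°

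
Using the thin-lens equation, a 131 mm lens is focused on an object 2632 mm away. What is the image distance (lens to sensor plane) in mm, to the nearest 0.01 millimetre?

1/dᵢ = 1/f − 1/dₒ = 1/131 − 1/2632 = 0.0072536 mm⁻¹.
dᵢ = 1/0.0072536 ≈ 137.8617 mm.

137.86 mm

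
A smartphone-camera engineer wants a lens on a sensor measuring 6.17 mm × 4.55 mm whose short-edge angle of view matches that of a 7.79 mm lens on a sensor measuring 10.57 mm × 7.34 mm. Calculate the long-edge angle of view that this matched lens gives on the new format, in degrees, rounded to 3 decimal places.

65.145°

Equal short-edge AOV ⇒ f₂ = f₁ · 4.55/7.34 = 7.79 × 0.61989 ≈ 4.8290 mm.
Long-edge AOV on the new format = 2·arctan(6.17 / (2 × 4.8290)) = 2·arctan(0.63886) ≈ 65.1454°.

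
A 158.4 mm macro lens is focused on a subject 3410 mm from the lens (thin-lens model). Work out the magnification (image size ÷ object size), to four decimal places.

0.0487×

Thin lens: 1/f = 1/dₒ + 1/dᵢ → 1/dᵢ = 1/158.4 − 1/3410 = 0.0060199 mm⁻¹, so dᵢ ≈ 166.1164 mm.
Magnification m = dᵢ/dₒ = 166.1164/3410 ≈ 0.04871.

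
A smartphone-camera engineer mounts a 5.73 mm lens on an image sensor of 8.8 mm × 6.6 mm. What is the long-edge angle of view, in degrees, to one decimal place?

Angle of view α = 2·arctan(w/2f) with w = 8.8 mm and f = 5.73 mm.
w/2f = 0.76789; arctan(0.76789) ≈ 37.5202°, so α ≈ 75.0405°.

75.0°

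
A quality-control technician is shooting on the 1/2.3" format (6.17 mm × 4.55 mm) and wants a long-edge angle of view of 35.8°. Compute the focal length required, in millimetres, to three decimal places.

9.551 mm

From α = 2·arctan(w/2f) we get f = w / (2·tan(α/2)).
With w = 6.17 mm and α/2 = 17.9°, tan(α/2) ≈ 0.32299, so f ≈ 6.17 / 0.64598 ≈ 9.5513 mm.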